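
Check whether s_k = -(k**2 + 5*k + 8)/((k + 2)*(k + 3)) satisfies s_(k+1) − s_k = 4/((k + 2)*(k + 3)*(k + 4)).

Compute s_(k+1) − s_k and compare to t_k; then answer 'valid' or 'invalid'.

valid; difference matches t_k

s_(k+1) = (-5*k - (k + 1)**2 - 13)/((k + 3)*(k + 4))
s_(k+1) − s_k = 4/(k**3 + 9*k**2 + 26*k + 24)
(s_(k+1) − s_k) − t_k = 0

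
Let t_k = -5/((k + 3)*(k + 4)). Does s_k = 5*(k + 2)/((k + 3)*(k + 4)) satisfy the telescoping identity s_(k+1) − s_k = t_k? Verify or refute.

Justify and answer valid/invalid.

s_(k+1) = 5*(k + 3)/((k + 4)*(k + 5))
s_(k+1) − s_k = 5*(-k - 1)/(k**3 + 12*k**2 + 47*k + 60)
(s_(k+1) − s_k) − t_k = 20/(k**3 + 12*k**2 + 47*k + 60)

Invalid: residual 20/(k**3 + 12*k**2 + 47*k + 60) ≠ 0.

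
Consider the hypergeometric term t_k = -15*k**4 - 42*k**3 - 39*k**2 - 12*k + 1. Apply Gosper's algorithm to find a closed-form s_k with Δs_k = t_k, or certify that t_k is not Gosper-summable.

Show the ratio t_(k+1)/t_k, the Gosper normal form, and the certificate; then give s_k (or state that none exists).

s_k = k*(-3*k**4 - 3*k**3 + 3*k**2 + 3*k + 1)

The ratio is (15*k**4 + 102*k**3 + 255*k**2 + 276*k + 107)/(15*k**4 + 42*k**3 + 39*k**2 + 12*k - 1).
Factor: A=1; B=1; C=k**4 + 14*k**3/5 + 13*k**2/5 + 4*k/5 - 1/15.
f must satisfy (1)·f(k+1) − (1)·f(k) = k**4 + 14*k**3/5 + 13*k**2/5 + 4*k/5 - 1/15.
From deg A=0, deg B=0, deg C=4: d=5.
Solve for f: f(k) = k*(3*k**4 + 3*k**3 - 3*k**2 - 3*k - 1)/15 (degree 5 ≤ 5).
So s_k = (B(k−1)f/C)·t_k = (k*(3*k**4 + 3*k**3 - 3*k**2 - 3*k - 1)/(15*k**4 + 42*k**3 + 39*k**2 + 12*k - 1))·t_k = k*(-3*k**4 - 3*k**3 + 3*k**2 + 3*k + 1).
Verify: -15*k**4 - 42*k**3 - 39*k**2 - 12*k + 1 matches t_k.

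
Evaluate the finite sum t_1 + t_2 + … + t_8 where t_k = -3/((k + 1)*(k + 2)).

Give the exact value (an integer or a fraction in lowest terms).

Σ = -6/5

Step 1: r(k) = (k + 1)/(k + 3).
Normal form (A,B,C) = (k + 1, k + 3, 1).
Key eq: (k + 1)·f(k+1) = (k + 2)·f(k) + (1).
deg f ≤ 1 (via 1,1,0).
A polynomial solution: f(k) = k.
R(k) = B(k−1)·f(k)/C(k) = k*(k + 2); s_k = R·t_k = -3*k/(k + 1).
s_(k+1) − s_k = -3/(k**2 + 3*k + 2) = t_k.
Σ_(k=1)^(8) t_k = s_(9) − s_(1) = -27/10 − (-3/2) = -6/5.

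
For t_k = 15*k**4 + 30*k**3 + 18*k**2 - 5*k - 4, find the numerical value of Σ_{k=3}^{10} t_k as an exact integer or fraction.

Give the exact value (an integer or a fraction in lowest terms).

Σ = 476768

The ratio is (15*k**4 + 90*k**3 + 198*k**2 + 181*k + 54)/(15*k**4 + 30*k**3 + 18*k**2 - 5*k - 4).
Take A(k)=1, B(k)=1, C(k)=k**4 + 2*k**3 + 6*k**2/5 - k/3 - 4/15.
Need (1)·f(k+1) − (1)·f(k) = k**4 + 2*k**3 + 6*k**2/5 - k/3 - 4/15.
Bound: deg f ≤ 5.
Match coefficients ⇒ f(k) = k*(3*k**4 - 4*k**2 - 4*k + 1)/15.
So s_k = (B(k−1)f/C)·t_k = (k*(3*k**4 - 4*k**2 - 4*k + 1)/(15*k**4 + 30*k**3 + 18*k**2 - 5*k - 4))·t_k = k*(3*k**4 - 4*k**2 - 4*k + 1).
Δs = 15*k**4 + 30*k**3 + 18*k**2 - 5*k - 4, as required.
Sum = s_(11) − s_(3); s_(11) = 477356, s_(3) = 588 ⇒ 476768.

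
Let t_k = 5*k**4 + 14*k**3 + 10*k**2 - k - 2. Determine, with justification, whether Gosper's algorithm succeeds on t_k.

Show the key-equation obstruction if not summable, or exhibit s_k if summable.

Yes. s_k = k**2*(k**3 + k**2 - 2*k - 2).

Compute t_(k+1)/t_k: get (5*k**4 + 34*k**3 + 82*k**2 + 81*k + 26)/(5*k**4 + 14*k**3 + 10*k**2 - k - 2).
A = 1, B = 1, C = k**4 + 14*k**3/5 + 2*k**2 - k/5 - 2/5.
Set up (1)·f(k+1) − (1)·f(k) − (k**4 + 14*k**3/5 + 2*k**2 - k/5 - 2/5) = 0.
Degrees (0,0,4) ⇒ d ≤ 5.
A polynomial solution: f(k) = k**2*(k + 1)*(k**2 - 2)/5.
Then R = B(k−1)f/C = k**2*(k**2 - 2)/(5*k**3 + 9*k**2 + k - 2), so s_k = R(k)·t_k = k**2*(k**3 + k**2 - 2*k - 2).
Δs = 5*k**4 + 14*k**3 + 10*k**2 - k - 2, as required.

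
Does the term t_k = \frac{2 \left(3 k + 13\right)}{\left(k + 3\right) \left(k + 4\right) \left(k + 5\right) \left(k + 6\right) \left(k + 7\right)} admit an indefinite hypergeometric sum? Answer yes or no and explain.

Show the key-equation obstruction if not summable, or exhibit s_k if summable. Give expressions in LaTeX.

Compute t_(k+1)/t_k: get (k + 3)*(3*k + 16)/((k + 8)*(3*k + 13)).
A = k + 3, B = k + 8, C = k + 13/3.
Need (k + 3)·f(k+1) − (k + 7)·f(k) = k + 13/3.
Degrees (1,1,1) ⇒ d ≤ 4.
Solve for f: f(k) = k*(k + 4)*(k**2 + 14*k + 63)/270 (degree 4 ≤ 4).
Certificate R = B(k−1)f/C = k*(k + 4)*(k + 7)*(k**2 + 14*k + 63)/(90*(3*k + 13)) gives s_k = k*(k**2 + 14*k + 63)/(45*(k**3 + 14*k**2 + 63*k + 90)).
Verify: 2*(3*k + 13)/(k**5 + 25*k**4 + 245*k**3 + 1175*k**2 + 2754*k + 2520) matches t_k.

Yes. s_k = \frac{k \left(k^{2} + 14 k + 63\right)}{45 \left(k^{3} + 14 k^{2} + 63 k + 90\right)}.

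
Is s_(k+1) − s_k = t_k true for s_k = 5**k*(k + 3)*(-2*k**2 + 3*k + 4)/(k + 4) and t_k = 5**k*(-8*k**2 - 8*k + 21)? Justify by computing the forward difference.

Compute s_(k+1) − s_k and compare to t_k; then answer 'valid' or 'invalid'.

s_(k+1) = 5**(k + 1)*(-2*k**3 - 9*k**2 + k + 20)/(k + 5)
s_(k+1) − s_k = 5**k*(-8*k**4 - 72*k**3 - 173*k**2 + 43*k + 340)/(k**2 + 9*k + 20)
(s_(k+1) − s_k) − t_k = 5**k*(8*k**3 + 38*k**2 + 14*k - 80)/(k**2 + 9*k + 20)

Invalid: residual 5**k*(8*k**3 + 38*k**2 + 14*k - 80)/(k**2 + 9*k + 20) ≠ 0.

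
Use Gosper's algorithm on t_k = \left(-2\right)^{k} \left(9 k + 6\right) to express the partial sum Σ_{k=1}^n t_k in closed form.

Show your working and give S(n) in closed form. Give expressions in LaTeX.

S(n) = 6 \left(-2\right)^{n} n + 6 \left(-2\right)^{n} - 6

t_(k+1)/t_k = 2*(-3*k - 5)/(3*k + 2).
A = -2, B = 1, C = k + 2/3.
Set up (-2)·f(k+1) − (1)·f(k) − (k + 2/3) = 0.
Bound: deg f ≤ 1.
A polynomial solution: f(k) = -k/3.
Then R = B(k−1)f/C = -k/(3*k + 2), so s_k = R(k)·t_k = -3*(-2)**k*k.
Check: Δs_k = (-2)**k*(9*k + 6). ✓
s_(n+1) = 6*(-2)**n*(n + 1) and s_(1) = 6, so S(n) = 6*(-2)**n*n + 6*(-2)**n - 6.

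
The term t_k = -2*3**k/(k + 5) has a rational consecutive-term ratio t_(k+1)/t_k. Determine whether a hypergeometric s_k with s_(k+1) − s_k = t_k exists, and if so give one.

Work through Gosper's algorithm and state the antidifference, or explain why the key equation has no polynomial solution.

none — t_k is not Gosper-summable

t_(k+1)/t_k = 3*(k + 5)/(k + 6).
Factor: A=3*k + 15; B=k + 6; C=1.
f must satisfy (3*k + 15)·f(k+1) − (k + 5)·f(k) = 1.
Degrees (1,1,0) ⇒ d ≤ -1.
Negative degree bound (-1): no f exists, t_k not Gosper-summable.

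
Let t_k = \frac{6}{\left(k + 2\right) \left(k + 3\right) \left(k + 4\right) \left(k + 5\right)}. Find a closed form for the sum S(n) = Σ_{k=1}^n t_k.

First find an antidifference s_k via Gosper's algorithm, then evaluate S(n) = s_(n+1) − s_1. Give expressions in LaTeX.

Step 1: r(k) = (k + 2)/(k + 6).
Take A(k)=k + 2, B(k)=k + 6, C(k)=1.
Key eq: (k + 2)·f(k+1) = (k + 5)·f(k) + (1).
From deg A=1, deg B=1, deg C=0: d=3.
Match coefficients ⇒ f(k) = k*(k**2 + 9*k + 26)/72.
So s_k = (B(k−1)f/C)·t_k = (k*(k + 5)*(k**2 + 9*k + 26)/72)·t_k = k*(k**2 + 9*k + 26)/(12*(k + 2)*(k + 3)*(k + 4)).
s_(k+1) − s_k = 6/(k**4 + 14*k**3 + 71*k**2 + 154*k + 120) = t_k.
Σ_(k=1)^n t_k = s_(n+1) − s_(1) = ((n**3 + 12*n**2 + 47*n + 36)/(12*(n**3 + 12*n**2 + 47*n + 60))) − (1/20), i.e. n*(n**2 + 12*n + 47)/(30*(n**3 + 12*n**2 + 47*n + 60)).

S(n) = \frac{n \left(n^{2} + 12 n + 47\right)}{30 \left(n^{3} + 12 n^{2} + 47 n + 60\right)}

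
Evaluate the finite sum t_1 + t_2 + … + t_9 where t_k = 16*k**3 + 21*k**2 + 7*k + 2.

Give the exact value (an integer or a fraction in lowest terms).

Ratio r(k) = (16*k**3 + 69*k**2 + 97*k + 46)/(16*k**3 + 21*k**2 + 7*k + 2).
Take A(k)=1, B(k)=1, C(k)=k**3 + 21*k**2/16 + 7*k/16 + 1/8.
Set up (1)·f(k+1) − (1)·f(k) − (k**3 + 21*k**2/16 + 7*k/16 + 1/8) = 0.
deg f ≤ 4 (via 0,0,3).
Coefficient equations give f(k) = k*(k + 1)*(4*k**2 - 5*k + 2)/16.
Get s_k = R·t_k = k*(4*k**3 - k**2 - 3*k + 2) with R(k) = B(k−1)f(k)/C(k) = k*(4*k**2 - 5*k + 2)/(16*k**2 + 5*k + 2).
Verify: 16*k**3 + 21*k**2 + 7*k + 2 matches t_k.
Sum = s_(10) − s_(1); s_(10) = 38720, s_(1) = 2 ⇒ 38718.

Σ = 38718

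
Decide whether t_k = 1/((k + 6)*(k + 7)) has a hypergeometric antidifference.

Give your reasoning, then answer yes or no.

Yes. s_k = k/(6*(k + 6)).

r(k) = (k + 6)/(k + 8) after simplifying.
Factor: A=k + 6; B=k + 8; C=1.
Need (k + 6)·f(k+1) − (k + 7)·f(k) = 1.
deg f ≤ 1 (via 1,1,0).
Solve for f: f(k) = k/6 (degree 1 ≤ 1).
R(k) = B(k−1)·f(k)/C(k) = k*(k + 7)/6; s_k = R·t_k = k/(6*(k + 6)).
s_(k+1) − s_k = 1/(k**2 + 13*k + 42) = t_k.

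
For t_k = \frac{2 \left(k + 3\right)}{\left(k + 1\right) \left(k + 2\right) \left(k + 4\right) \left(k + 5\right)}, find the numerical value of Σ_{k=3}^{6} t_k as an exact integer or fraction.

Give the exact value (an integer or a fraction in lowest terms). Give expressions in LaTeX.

Σ = 15/616

Step 1: r(k) = (k + 1)*(k + 4)**2/((k + 3)**2*(k + 6)).
Take A(k)=k + 1, B(k)=k + 6, C(k)=k**2 + 6*k + 9.
Key eq: (k + 1)·f(k+1) = (k + 5)·f(k) + (k**2 + 6*k + 9).
d = 4 from the (1,1,2) case.
Solving with deg f ≤ 4: f(k) = k*(k + 2)*(k + 3)*(k + 5)/8.
Then R = B(k−1)f/C = k*(k + 2)*(k + 5)**2/(8*(k + 3)), so s_k = R(k)·t_k = k*(k + 5)/(4*(k**2 + 5*k + 4)).
Check: Δs_k = 2*(k + 3)/(k**4 + 12*k**3 + 49*k**2 + 78*k + 40). ✓
Evaluate s at k=7 and k=3: 21/88 and 3/14; difference 15/616.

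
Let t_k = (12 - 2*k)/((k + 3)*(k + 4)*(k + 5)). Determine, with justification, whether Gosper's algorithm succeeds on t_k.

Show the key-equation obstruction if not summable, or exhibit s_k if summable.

Yes. s_k = k*(k + 15)/(4*(k + 3)*(k + 4)).

Compute t_(k+1)/t_k: get (k - 5)*(k + 3)/((k - 6)*(k + 6)).
Normal form (A,B,C) = (k + 3, k + 6, k - 6).
Need (k + 3)·f(k+1) − (k + 5)·f(k) = k - 6.
Degrees (1,1,1) ⇒ d ≤ 2.
Solve for f: f(k) = -k*(k + 15)/8 (degree 2 ≤ 2).
Then R = B(k−1)f/C = -k*(k + 5)*(k + 15)/(8*(k - 6)), so s_k = R(k)·t_k = k*(k + 15)/(4*(k + 3)*(k + 4)).
s_(k+1) − s_k = 2*(6 - k)/(k**3 + 12*k**2 + 47*k + 60) = t_k.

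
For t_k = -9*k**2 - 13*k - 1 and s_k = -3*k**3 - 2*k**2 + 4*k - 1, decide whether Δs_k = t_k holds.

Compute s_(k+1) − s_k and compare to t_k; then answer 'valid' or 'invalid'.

s_(k+1) = -3*k**3 - 11*k**2 - 9*k - 2
s_(k+1) − s_k = -9*k**2 - 13*k - 1
(s_(k+1) − s_k) − t_k = 0

Valid: the claim telescopes to t_k.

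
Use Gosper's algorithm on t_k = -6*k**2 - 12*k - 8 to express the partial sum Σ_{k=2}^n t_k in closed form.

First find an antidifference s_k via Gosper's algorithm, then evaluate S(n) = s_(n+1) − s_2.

S(n) = -2*n**3 - 9*n**2 - 15*n + 26

The ratio is (3*k**2 + 12*k + 13)/(3*k**2 + 6*k + 4).
A = 1, B = 1, C = k**2 + 2*k + 4/3.
Solve (1)·f(k+1) − (1)·f(k) = k**2 + 2*k + 4/3.
Bound: deg f ≤ 3.
A polynomial solution: f(k) = k*(2*k**2 + 3*k + 3)/6.
Then R = B(k−1)f/C = k*(2*k**2 + 3*k + 3)/(2*(3*k**2 + 6*k + 4)), so s_k = R(k)·t_k = k*(-2*k**2 - 3*k - 3).
Δs = -6*k**2 - 12*k - 8, as required.
Σ_(k=2)^n t_k = s_(n+1) − s_(2) = (-2*n**3 - 9*n**2 - 15*n - 8) − (-34), i.e. -2*n**3 - 9*n**2 - 15*n + 26.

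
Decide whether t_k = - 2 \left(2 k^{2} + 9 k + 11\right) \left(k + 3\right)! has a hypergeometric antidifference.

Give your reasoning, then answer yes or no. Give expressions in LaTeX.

Yes. s_k = - 2 \left(2 k + 1\right) \left(k + 3\right)!.

r(k) = (k + 4)*(9*k + 2*(k + 1)**2 + 20)/(2*k**2 + 9*k + 11) after simplifying.
A = k + 4, B = 1, C = k**2 + 9*k/2 + 11/2.
Need (k + 4)·f(k+1) − (1)·f(k) = k**2 + 9*k/2 + 11/2.
Degrees (1,0,2) ⇒ d ≤ 1.
A polynomial solution: f(k) = (2*k + 1)/2.
R(k) = B(k−1)·f(k)/C(k) = (2*k + 1)/(2*k**2 + 9*k + 11); s_k = R·t_k = -2*(2*k + 1)*factorial(k + 3).
Verify: -2*(2*k**2 + 9*k + 11)*factorial(k + 3) matches t_k.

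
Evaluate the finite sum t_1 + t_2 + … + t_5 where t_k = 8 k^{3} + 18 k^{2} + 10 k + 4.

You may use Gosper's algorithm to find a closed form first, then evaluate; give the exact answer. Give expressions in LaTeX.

Σ = 2960

t_(k+1)/t_k = (4*k**3 + 21*k**2 + 35*k + 20)/(4*k**3 + 9*k**2 + 5*k + 2).
Factor: A=1; B=1; C=k**3 + 9*k**2/4 + 5*k/4 + 1/2.
f must satisfy (1)·f(k+1) − (1)·f(k) = k**3 + 9*k**2/4 + 5*k/4 + 1/2.
d = 4 from the (0,0,3) case.
Solving with deg f ≤ 4: f(k) = k*(k**3 + k**2 - k + 1)/4.
Get s_k = R·t_k = 2*k*(k**3 + k**2 - k + 1) with R(k) = B(k−1)f(k)/C(k) = k*(k**3 + k**2 - k + 1)/(4*k**3 + 9*k**2 + 5*k + 2).
s_(k+1) − s_k = 8*k**3 + 18*k**2 + 10*k + 4 = t_k.
Evaluate s at k=6 and k=1: 2964 and 4; difference 2960.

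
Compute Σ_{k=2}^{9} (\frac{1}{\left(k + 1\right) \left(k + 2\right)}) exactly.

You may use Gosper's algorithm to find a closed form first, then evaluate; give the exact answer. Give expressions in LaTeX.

Σ = 8/33

t_(k+1)/t_k = (k + 1)/(k + 3).
Gosper form: A/B · C(k+1)/C(k) with A=k + 1, B=k + 3, C=1.
Need (k + 1)·f(k+1) − (k + 2)·f(k) = 1.
Bound: deg f ≤ 1.
Coefficient equations give f(k) = k.
Then R = B(k−1)f/C = k*(k + 2), so s_k = R(k)·t_k = k/(k + 1).
Check: Δs_k = 1/(k**2 + 3*k + 2). ✓
Sum = s_(10) − s_(2); s_(10) = 10/11, s_(2) = 2/3 ⇒ 8/33.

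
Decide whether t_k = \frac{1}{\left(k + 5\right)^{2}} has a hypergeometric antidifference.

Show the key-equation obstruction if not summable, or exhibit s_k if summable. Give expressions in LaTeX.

Ratio r(k) = (k + 5)**2/(k + 6)**2.
So A=k**2 + 10*k + 25 and B=k**2 + 12*k + 36, with C=1.
Solve (k**2 + 10*k + 25)·f(k+1) − (k**2 + 10*k + 25)·f(k) = 1.
deg f ≤ 0 (via 2,2,0).
f = c0 ⇒ A·f(k+1) − B(k−1)·f(k) − C = -1. The system {-1 = 0} is inconsistent; no antidifference.

No. Not Gosper-summable.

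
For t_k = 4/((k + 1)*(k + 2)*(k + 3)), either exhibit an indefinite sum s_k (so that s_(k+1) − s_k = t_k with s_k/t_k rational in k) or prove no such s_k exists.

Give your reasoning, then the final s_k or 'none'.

s_k = k*(k + 3)/((k + 1)*(k + 2))

Compute t_(k+1)/t_k: get (k + 1)/(k + 4).
A = k + 1, B = k + 4, C = 1.
Solve (k + 1)·f(k+1) − (k + 3)·f(k) = 1.
Bound: deg f ≤ 2.
A polynomial solution: f(k) = k*(k + 3)/4.
Certificate R = B(k−1)f/C = k*(k + 3)**2/4 gives s_k = k*(k + 3)/((k + 1)*(k + 2)).
Δs = 4/(k**3 + 6*k**2 + 11*k + 6), as required.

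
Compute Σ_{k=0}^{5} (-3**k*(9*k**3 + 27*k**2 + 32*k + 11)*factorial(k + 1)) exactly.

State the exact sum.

Ratio r(k) = 3*(9*k**4 + 72*k**3 + 221*k**2 + 305*k + 158)/(9*k**3 + 27*k**2 + 32*k + 11).
So A=3*k + 6 and B=1, with C=k**3 + 3*k**2 + 32*k/9 + 11/9.
Solve (3*k + 6)·f(k+1) − (1)·f(k) = k**3 + 3*k**2 + 32*k/9 + 11/9.
d = 2 from the (1,0,3) case.
Match coefficients ⇒ f(k) = (3*k**2 - 2*k + 1)/9.
Get s_k = R·t_k = -3**k*(3*k**2 - 2*k + 1)*factorial(k + 1) with R(k) = B(k−1)f(k)/C(k) = (3*k**2 - 2*k + 1)/(9*k**3 + 27*k**2 + 32*k + 11).
Verify: -3**k*(9*k**3 + 27*k**2 + 32*k + 11)*factorial(k + 1) matches t_k.
Σ_(k=0)^(5) t_k = s_(6) − s_(0) = -356393520 − (-1) = -356393519.

Σ = -356393519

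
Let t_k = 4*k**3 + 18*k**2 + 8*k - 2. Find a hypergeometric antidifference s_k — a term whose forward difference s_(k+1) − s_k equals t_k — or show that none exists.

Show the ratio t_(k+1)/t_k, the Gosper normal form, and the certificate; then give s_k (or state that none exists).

Ratio r(k) = (2*k**3 + 15*k**2 + 28*k + 14)/(2*k**3 + 9*k**2 + 4*k - 1).
Take A(k)=1, B(k)=1, C(k)=k**3 + 9*k**2/2 + 2*k - 1/2.
Set up (1)·f(k+1) − (1)·f(k) − (k**3 + 9*k**2/2 + 2*k - 1/2) = 0.
d = 4 from the (0,0,3) case.
Coefficient equations give f(k) = k*(k**3 + 4*k**2 - 4*k - 3)/4.
Then R = B(k−1)f/C = k*(k**3 + 4*k**2 - 4*k - 3)/(2*(2*k**3 + 9*k**2 + 4*k - 1)), so s_k = R(k)·t_k = k*(k**3 + 4*k**2 - 4*k - 3).
s_(k+1) − s_k = 4*k**3 + 18*k**2 + 8*k - 2 = t_k.

s_k = k*(k**3 + 4*k**2 - 4*k - 3)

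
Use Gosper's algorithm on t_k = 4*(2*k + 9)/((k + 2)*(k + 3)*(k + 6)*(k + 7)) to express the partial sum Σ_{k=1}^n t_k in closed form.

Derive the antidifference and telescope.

S(n) = 4*n*(n + 10)/(21*(n**2 + 10*n + 21))

Step 1: r(k) = (k + 2)*(k + 6)*(2*k + 11)/((k + 4)*(k + 8)*(2*k + 9)).
Normal form (A,B,C) = (k + 2, k + 8, k**3 + 27*k**2/2 + 121*k/2 + 90).
Need (k + 2)·f(k+1) − (k + 7)·f(k) = k**3 + 27*k**2/2 + 121*k/2 + 90.
d = 5 from the (1,1,3) case.
Coefficient equations give f(k) = k*(k + 3)*(k + 4)*(k + 5)*(k + 8)/24.
So s_k = (B(k−1)f/C)·t_k = (k*(k + 3)*(k + 7)*(k + 8)/(12*(2*k + 9)))·t_k = k*(k + 8)/(3*(k**2 + 8*k + 12)).
Verify: 4*(2*k + 9)/(k**4 + 18*k**3 + 113*k**2 + 288*k + 252) matches t_k.
Evaluate: s_(n+1) = (n**2 + 10*n + 9)/(3*(n**2 + 10*n + 21)); subtract s_(1) = 1/7 ⇒ S(n) = 4*n*(n + 10)/(21*(n**2 + 10*n + 21)).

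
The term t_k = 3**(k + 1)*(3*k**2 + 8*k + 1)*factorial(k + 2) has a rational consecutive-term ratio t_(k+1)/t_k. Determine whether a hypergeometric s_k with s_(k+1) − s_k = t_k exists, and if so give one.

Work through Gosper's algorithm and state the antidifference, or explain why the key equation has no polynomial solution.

The ratio is 3*(3*k**3 + 23*k**2 + 54*k + 36)/(3*k**2 + 8*k + 1).
Gosper form: A/B · C(k+1)/C(k) with A=3*k + 9, B=1, C=k**2 + 8*k/3 + 1/3.
Need (3*k + 9)·f(k+1) − (1)·f(k) = k**2 + 8*k/3 + 1/3.
deg f ≤ 1 (via 1,0,2).
Solving with deg f ≤ 1: f(k) = (k - 1)/3.
Then R = B(k−1)f/C = (k - 1)/(3*k**2 + 8*k + 1), so s_k = R(k)·t_k = 3**(k + 1)*(k - 1)*factorial(k + 2).
s_(k+1) − s_k = 3**(k + 1)*(3*k**2 + 8*k + 1)*factorial(k + 2) = t_k.

s_k = 3**(k + 1)*(k - 1)*factorial(k + 2)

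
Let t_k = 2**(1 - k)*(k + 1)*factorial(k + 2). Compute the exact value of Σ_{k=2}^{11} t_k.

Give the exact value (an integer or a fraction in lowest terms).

Σ = 85135026

The ratio is (k + 2)*(k + 3)/(2*(k + 1)).
Normal form (A,B,C) = (k/2 + 3/2, 1, k + 1).
Solve (k/2 + 3/2)·f(k+1) − (1)·f(k) = k + 1.
From deg A=1, deg B=0, deg C=1: d=0.
Solving with deg f ≤ 0: f(k) = 2.
R(k) = B(k−1)·f(k)/C(k) = 2/(k + 1); s_k = R·t_k = 2**(2 - k)*factorial(k + 2).
Check: Δs_k = 2**(1 - k)*(k + 1)*factorial(k + 2). ✓
Evaluate s at k=12 and k=2: 85135050 and 24; difference 85135026.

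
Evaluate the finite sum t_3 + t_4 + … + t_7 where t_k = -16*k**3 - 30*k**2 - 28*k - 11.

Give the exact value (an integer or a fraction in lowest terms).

Σ = -17205

t_(k+1)/t_k = (16*k**3 + 78*k**2 + 136*k + 85)/(16*k**3 + 30*k**2 + 28*k + 11).
Gosper form: A/B · C(k+1)/C(k) with A=1, B=1, C=k**3 + 15*k**2/8 + 7*k/4 + 11/16.
Solve (1)·f(k+1) − (1)·f(k) = k**3 + 15*k**2/8 + 7*k/4 + 11/16.
Degrees (0,0,3) ⇒ d ≤ 4.
Solve for f: f(k) = k*(4*k**3 + 2*k**2 + 3*k + 2)/16 (degree 4 ≤ 4).
Get s_k = R·t_k = k*(-4*k**3 - 2*k**2 - 3*k - 2) with R(k) = B(k−1)f(k)/C(k) = k*(4*k**3 + 2*k**2 + 3*k + 2)/(16*k**3 + 30*k**2 + 28*k + 11).
Verify: -16*k**3 - 30*k**2 - 28*k - 11 matches t_k.
Telescoping: Σ = s_(8) − s_(3) = -17616 − (-411) = -17205.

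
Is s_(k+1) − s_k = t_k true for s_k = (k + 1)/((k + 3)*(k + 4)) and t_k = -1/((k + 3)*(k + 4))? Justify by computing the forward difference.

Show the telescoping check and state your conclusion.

Invalid: residual 6/(k**3 + 12*k**2 + 47*k + 60) ≠ 0.

s_(k+1) = (k + 2)/((k + 4)*(k + 5))
s_(k+1) − s_k = (1 - k)/(k**3 + 12*k**2 + 47*k + 60)
(s_(k+1) − s_k) − t_k = 6/(k**3 + 12*k**2 + 47*k + 60)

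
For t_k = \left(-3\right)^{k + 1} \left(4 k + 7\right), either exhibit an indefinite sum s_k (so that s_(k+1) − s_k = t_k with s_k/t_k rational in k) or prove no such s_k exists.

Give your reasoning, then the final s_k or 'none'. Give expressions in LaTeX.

s_k = 3 \left(-3\right)^{k} \left(k + 1\right)

The ratio is 3*(-4*k - 11)/(4*k + 7).
Take A(k)=-3, B(k)=1, C(k)=k + 7/4.
Key eq: (-3)·f(k+1) = (1)·f(k) + (k + 7/4).
Degrees (0,0,1) ⇒ d ≤ 1.
Solve for f: f(k) = -(k + 1)/4 (degree 1 ≤ 1).
Then R = B(k−1)f/C = -(k + 1)/(4*k + 7), so s_k = R(k)·t_k = 3*(-3)**k*(k + 1).
s_(k+1) − s_k = (-3)**(k + 1)*(4*k + 7) = t_k.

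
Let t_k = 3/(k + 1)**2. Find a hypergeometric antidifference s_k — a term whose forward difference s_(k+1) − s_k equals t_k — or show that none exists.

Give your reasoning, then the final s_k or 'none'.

t_(k+1)/t_k = (k + 1)**2/(k + 2)**2.
Gosper form: A/B · C(k+1)/C(k) with A=k**2 + 2*k + 1, B=k**2 + 4*k + 4, C=1.
Solve (k**2 + 2*k + 1)·f(k+1) − (k**2 + 2*k + 1)·f(k) = 1.
Bound: deg f ≤ 0.
Put f(k) = c0: A·f(k+1) − B(k−1)·f(k) − C = -1; need -1 = 0 — inconsistent ⇒ no f, not summable.

none — t_k is not Gosper-summable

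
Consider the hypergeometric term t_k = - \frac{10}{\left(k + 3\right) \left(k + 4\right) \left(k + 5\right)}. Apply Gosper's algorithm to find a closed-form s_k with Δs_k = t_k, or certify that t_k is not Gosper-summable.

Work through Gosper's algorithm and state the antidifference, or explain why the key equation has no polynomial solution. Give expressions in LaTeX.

t_(k+1)/t_k = (k + 3)/(k + 6).
Normal form (A,B,C) = (k + 3, k + 6, 1).
Set up (k + 3)·f(k+1) − (k + 5)·f(k) − (1) = 0.
Bound: deg f ≤ 2.
Solve for f: f(k) = k*(k + 7)/24 (degree 2 ≤ 2).
Get s_k = R·t_k = 5*k*(-k - 7)/(12*(k + 3)*(k + 4)) with R(k) = B(k−1)f(k)/C(k) = k*(k + 5)*(k + 7)/24.
Verify: -10/(k**3 + 12*k**2 + 47*k + 60) matches t_k.

s_k = \frac{5 k \left(- k - 7\right)}{12 \left(k + 3\right) \left(k + 4\right)}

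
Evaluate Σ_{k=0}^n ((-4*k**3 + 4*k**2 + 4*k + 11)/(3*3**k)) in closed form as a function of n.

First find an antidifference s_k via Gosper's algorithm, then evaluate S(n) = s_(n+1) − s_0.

The ratio is (4*k**3 + 8*k**2 - 15)/(3*(4*k**3 - 4*k**2 - 4*k - 11)).
So A=1/3 and B=1, with C=k**3 - k**2 - k - 11/4.
Set up (1/3)·f(k+1) − (1)·f(k) − (k**3 - k**2 - k - 11/4) = 0.
deg f ≤ 3 (via 0,0,3).
A polynomial solution: f(k) = -3*(2*k**3 + k**2 + 2*k - 3)/4.
Certificate R = B(k−1)f/C = -3*(2*k**3 + k**2 + 2*k - 3)/(4*k**3 - 4*k**2 - 4*k - 11) gives s_k = (2*k**3 + k**2 + 2*k - 3)/3**k.
Check: Δs_k = (-4*k**3 + 4*k**2 + 4*k + 11)/(3*3**k). ✓
Σ_(k=0)^n t_k = s_(n+1) − s_(0) = (3**(-n - 1)*(2*n**3 + 7*n**2 + 10*n + 2)) − (-3), i.e. 3**(-n - 1)*(3**(n + 2) + 2*n**3 + 7*n**2 + 10*n + 2).

S(n) = 3**(-n - 1)*(3**(n + 2) + 2*n**3 + 7*n**2 + 10*n + 2)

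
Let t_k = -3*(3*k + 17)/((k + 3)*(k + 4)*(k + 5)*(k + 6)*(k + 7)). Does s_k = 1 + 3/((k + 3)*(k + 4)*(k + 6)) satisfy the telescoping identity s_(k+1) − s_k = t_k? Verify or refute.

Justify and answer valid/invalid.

valid; difference matches t_k

s_(k+1) = 1 + 3/((k + 4)*(k + 5)*(k + 7))
s_(k+1) − s_k = 3*(-3*k - 17)/(k**5 + 25*k**4 + 245*k**3 + 1175*k**2 + 2754*k + 2520)
(s_(k+1) − s_k) − t_k = 0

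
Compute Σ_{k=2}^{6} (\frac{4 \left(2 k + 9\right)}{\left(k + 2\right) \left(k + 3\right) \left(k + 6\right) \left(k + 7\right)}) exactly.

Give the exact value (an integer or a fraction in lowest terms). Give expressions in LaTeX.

The ratio is (k + 2)*(k + 6)*(2*k + 11)/((k + 4)*(k + 8)*(2*k + 9)).
Factor: A=k + 2; B=k + 8; C=k**3 + 27*k**2/2 + 121*k/2 + 90.
Need (k + 2)·f(k+1) − (k + 7)·f(k) = k**3 + 27*k**2/2 + 121*k/2 + 90.
deg f ≤ 5 (via 1,1,3).
Solving with deg f ≤ 5: f(k) = k*(k + 3)*(k + 4)*(k + 5)*(k + 8)/24.
Certificate R = B(k−1)f/C = k*(k + 3)*(k + 7)*(k + 8)/(12*(2*k + 9)) gives s_k = k*(k + 8)/(3*(k**2 + 8*k + 12)).
Δs = 4*(2*k + 9)/(k**4 + 18*k**3 + 113*k**2 + 288*k + 252), as required.
Evaluate s at k=7 and k=2: 35/117 and 5/24; difference 85/936.

Σ = 85/936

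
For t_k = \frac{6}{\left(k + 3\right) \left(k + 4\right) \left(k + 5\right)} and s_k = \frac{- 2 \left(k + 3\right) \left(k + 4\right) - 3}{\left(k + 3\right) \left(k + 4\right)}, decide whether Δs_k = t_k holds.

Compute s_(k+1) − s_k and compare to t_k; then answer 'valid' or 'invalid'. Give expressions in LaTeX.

s_(k+1) = (-2*(k + 4)*(k + 5) - 3)/((k + 4)*(k + 5))
s_(k+1) − s_k = 6/(k**3 + 12*k**2 + 47*k + 60)
(s_(k+1) − s_k) − t_k = 0

Valid — Δs_k = t_k.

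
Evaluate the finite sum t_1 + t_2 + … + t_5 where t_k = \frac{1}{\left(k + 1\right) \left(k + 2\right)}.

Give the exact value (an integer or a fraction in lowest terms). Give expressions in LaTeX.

Σ = 5/14

t_(k+1)/t_k = (k + 1)/(k + 3).
Normal form (A,B,C) = (k + 1, k + 3, 1).
f must satisfy (k + 1)·f(k+1) − (k + 2)·f(k) = 1.
Bound: deg f ≤ 1.
A polynomial solution: f(k) = k.
Certificate R = B(k−1)f/C = k*(k + 2) gives s_k = k/(k + 1).
Verify: 1/(k**2 + 3*k + 2) matches t_k.
Telescoping: Σ = s_(6) − s_(1) = 6/7 − (1/2) = 5/14.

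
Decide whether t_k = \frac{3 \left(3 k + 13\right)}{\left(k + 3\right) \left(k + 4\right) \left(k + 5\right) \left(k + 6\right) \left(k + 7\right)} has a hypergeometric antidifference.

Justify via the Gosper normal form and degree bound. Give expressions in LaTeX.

t_(k+1)/t_k = (k + 3)*(3*k + 16)/((k + 8)*(3*k + 13)).
A = k + 3, B = k + 8, C = k + 13/3.
f must satisfy (k + 3)·f(k+1) − (k + 7)·f(k) = k + 13/3.
deg f ≤ 4 (via 1,1,1).
Coefficient equations give f(k) = k*(k + 4)*(k**2 + 14*k + 63)/270.
Then R = B(k−1)f/C = k*(k + 4)*(k + 7)*(k**2 + 14*k + 63)/(90*(3*k + 13)), so s_k = R(k)·t_k = k*(k**2 + 14*k + 63)/(30*(k**3 + 14*k**2 + 63*k + 90)).
s_(k+1) − s_k = 3*(3*k + 13)/(k**5 + 25*k**4 + 245*k**3 + 1175*k**2 + 2754*k + 2520) = t_k.

Yes. s_k = \frac{k \left(k^{2} + 14 k + 63\right)}{30 \left(k^{3} + 14 k^{2} + 63 k + 90\right)}.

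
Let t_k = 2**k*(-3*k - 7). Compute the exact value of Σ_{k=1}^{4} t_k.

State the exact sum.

Compute t_(k+1)/t_k: get 2*(3*k + 10)/(3*k + 7).
Normal form (A,B,C) = (2, 1, k + 7/3).
Key eq: (2)·f(k+1) = (1)·f(k) + (k + 7/3).
From deg A=0, deg B=0, deg C=1: d=1.
Match coefficients ⇒ f(k) = (3*k + 1)/3.
So s_k = (B(k−1)f/C)·t_k = ((3*k + 1)/(3*k + 7))·t_k = 2**k*(-3*k - 1).
Δs = 2**k*(-3*k - 7), as required.
Evaluate s at k=5 and k=1: -512 and -8; difference -504.

Σ = -504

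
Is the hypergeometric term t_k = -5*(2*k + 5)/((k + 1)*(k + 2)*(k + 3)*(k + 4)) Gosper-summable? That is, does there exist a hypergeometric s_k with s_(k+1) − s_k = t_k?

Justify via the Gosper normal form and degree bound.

t_(k+1)/t_k = (k + 1)*(2*k + 7)/((k + 5)*(2*k + 5)).
Take A(k)=k + 1, B(k)=k + 5, C(k)=k + 5/2.
f must satisfy (k + 1)·f(k+1) − (k + 4)·f(k) = k + 5/2.
deg f ≤ 3 (via 1,1,1).
Match coefficients ⇒ f(k) = k*(k + 2)*(k + 4)/6.
Then R = B(k−1)f/C = k*(k + 2)*(k + 4)**2/(3*(2*k + 5)), so s_k = R(k)·t_k = 5*k*(-k - 4)/(3*(k**2 + 4*k + 3)).
Δs = 5*(-2*k - 5)/(k**4 + 10*k**3 + 35*k**2 + 50*k + 24), as required.

Yes. s_k = 5*k*(-k - 4)/(3*(k**2 + 4*k + 3)).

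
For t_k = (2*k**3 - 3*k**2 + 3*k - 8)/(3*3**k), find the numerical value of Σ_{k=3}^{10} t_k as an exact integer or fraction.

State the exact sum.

Σ = 73904/59049

The ratio is (2*k**3/3 + k**2 + k - 2)/(2*k**3 - 3*k**2 + 3*k - 8).
Take A(k)=1/3, B(k)=1, C(k)=k**3 - 3*k**2/2 + 3*k/2 - 4.
Need (1/3)·f(k+1) − (1)·f(k) = k**3 - 3*k**2/2 + 3*k/2 - 4.
From deg A=0, deg B=0, deg C=3: d=3.
Solving with deg f ≤ 3: f(k) = -3*(k**3 + 3*k - 2)/2.
Get s_k = R·t_k = (-k**3 - 3*k + 2)/3**k with R(k) = B(k−1)f(k)/C(k) = -3*(k**3 + 3*k - 2)/(2*k**3 - 3*k**2 + 3*k - 8).
Δs = (3*k**3 + 6*k - (k + 1)**3 - 7)/(3*3**k), as required.
Evaluate s at k=11 and k=3: -454/59049 and -34/27; difference 73904/59049.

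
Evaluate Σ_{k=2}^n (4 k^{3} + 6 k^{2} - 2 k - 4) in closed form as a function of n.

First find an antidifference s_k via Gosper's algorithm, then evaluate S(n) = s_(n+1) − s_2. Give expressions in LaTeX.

S(n) = n^{4} + 4 n^{3} + 3 n^{2} - 4 n - 4

Ratio r(k) = (2*k**3 + 9*k**2 + 11*k + 2)/(2*k**3 + 3*k**2 - k - 2).
Take A(k)=1, B(k)=1, C(k)=k**3 + 3*k**2/2 - k/2 - 1.
f must satisfy (1)·f(k+1) − (1)·f(k) = k**3 + 3*k**2/2 - k/2 - 1.
Degrees (0,0,3) ⇒ d ≤ 4.
Coefficient equations give f(k) = k*(k - 2)*(k + 1)**2/4.
R(k) = B(k−1)·f(k)/C(k) = k*(k - 2)*(k + 1)/(2*(2*k**2 + k - 2)); s_k = R·t_k = k*(k**3 - 3*k - 2).
Δs = 4*k**3 + 6*k**2 - 2*k - 4, as required.
Telescope: S(n) = s_(n+1) − s_(2) = n**4 + 4*n**3 + 3*n**2 - 4*n - 4 − (0) = n**4 + 4*n**3 + 3*n**2 - 4*n - 4.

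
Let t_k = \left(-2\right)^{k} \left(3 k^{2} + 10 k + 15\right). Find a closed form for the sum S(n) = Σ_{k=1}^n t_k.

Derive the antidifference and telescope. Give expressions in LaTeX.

S(n) = 2 \left(-2\right)^{n} n^{2} + 8 \left(-2\right)^{n} n + 12 \left(-2\right)^{n} - 12

Ratio r(k) = 2*(-3*k**2 - 16*k - 28)/(3*k**2 + 10*k + 15).
A = -2, B = 1, C = k**2 + 10*k/3 + 5.
Set up (-2)·f(k+1) − (1)·f(k) − (k**2 + 10*k/3 + 5) = 0.
From deg A=0, deg B=0, deg C=2: d=2.
Coefficient equations give f(k) = -(k**2 + 2*k + 3)/3.
So s_k = (B(k−1)f/C)·t_k = (-(k**2 + 2*k + 3)/(3*k**2 + 10*k + 15))·t_k = (-2)**k*(-k**2 - 2*k - 3).
s_(k+1) − s_k = (-2)**k*(3*k**2 + 10*k + 15) = t_k.
s_(n+1) = 2*(-2)**n*(n**2 + 4*n + 6) and s_(1) = 12, so S(n) = 2*(-2)**n*n**2 + 8*(-2)**n*n + 12*(-2)**n - 12.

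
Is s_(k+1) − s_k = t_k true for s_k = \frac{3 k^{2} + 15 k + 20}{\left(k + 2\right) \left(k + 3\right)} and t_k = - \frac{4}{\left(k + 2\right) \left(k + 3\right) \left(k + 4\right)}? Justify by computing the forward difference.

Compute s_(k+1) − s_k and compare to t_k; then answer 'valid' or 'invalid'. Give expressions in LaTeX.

s_(k+1) = (15*k + 3*(k + 1)**2 + 35)/((k + 3)*(k + 4))
s_(k+1) − s_k = -4/(k**3 + 9*k**2 + 26*k + 24)
(s_(k+1) − s_k) − t_k = 0

valid (s_(k+1) − s_k reduces to t_k)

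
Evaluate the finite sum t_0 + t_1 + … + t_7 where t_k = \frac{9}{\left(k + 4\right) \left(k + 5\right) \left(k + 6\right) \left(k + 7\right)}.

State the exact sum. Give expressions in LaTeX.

Σ = 43/1820

Ratio r(k) = (k + 4)/(k + 8).
Factor: A=k + 4; B=k + 8; C=1.
Key eq: (k + 4)·f(k+1) = (k + 7)·f(k) + (1).
From deg A=1, deg B=1, deg C=0: d=3.
A polynomial solution: f(k) = k*(k**2 + 15*k + 74)/360.
Then R = B(k−1)f/C = k*(k + 7)*(k**2 + 15*k + 74)/360, so s_k = R(k)·t_k = k*(k**2 + 15*k + 74)/(40*(k + 4)*(k + 5)*(k + 6)).
Check: Δs_k = 9/(k**4 + 22*k**3 + 179*k**2 + 638*k + 840). ✓
Evaluate s at k=8 and k=0: 43/1820 and 0; difference 43/1820.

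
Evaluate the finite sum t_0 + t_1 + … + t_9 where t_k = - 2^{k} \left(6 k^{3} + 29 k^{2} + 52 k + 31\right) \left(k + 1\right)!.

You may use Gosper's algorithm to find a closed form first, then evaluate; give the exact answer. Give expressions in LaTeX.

The ratio is 2*(6*k**4 + 59*k**3 + 222*k**2 + 374*k + 236)/(6*k**3 + 29*k**2 + 52*k + 31).
So A=2*k + 4 and B=1, with C=k**3 + 29*k**2/6 + 26*k/3 + 31/6.
Set up (2*k + 4)·f(k+1) − (1)·f(k) − (k**3 + 29*k**2/6 + 26*k/3 + 31/6) = 0.
d = 2 from the (1,0,3) case.
Match coefficients ⇒ f(k) = (k + 1)*(3*k + 1)/6.
R(k) = B(k−1)·f(k)/C(k) = (k + 1)*(3*k + 1)/(6*k**3 + 29*k**2 + 52*k + 31); s_k = R·t_k = -2**k*(k + 1)*(3*k + 1)*factorial(k + 1).
Δs = -2**k*(6*k**3 + 29*k**2 + 52*k + 31)*factorial(k + 1), as required.
Telescoping: Σ = s_(10) − s_(0) = -13938307891200 − (-1) = -13938307891199.

Σ = -13938307891199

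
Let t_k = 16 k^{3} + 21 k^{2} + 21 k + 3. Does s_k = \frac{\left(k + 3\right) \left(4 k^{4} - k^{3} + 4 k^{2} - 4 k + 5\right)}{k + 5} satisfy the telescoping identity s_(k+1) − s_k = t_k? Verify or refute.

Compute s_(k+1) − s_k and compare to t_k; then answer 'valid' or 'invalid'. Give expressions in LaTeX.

Invalid: residual \frac{4 \left(- 6 k^{4} - 51 k^{3} - 61 k^{2} - 56 k - 5\right)}{k^{2} + 11 k + 30} ≠ 0.

s_(k+1) = (4*k**5 + 31*k**4 + 85*k**3 + 117*k**2 + 76*k + 32)/(k + 6)
s_(k+1) − s_k = (16*k**5 + 173*k**4 + 528*k**3 + 620*k**2 + 439*k + 70)/(k**2 + 11*k + 30)
(s_(k+1) − s_k) − t_k = 4*(-6*k**4 - 51*k**3 - 61*k**2 - 56*k - 5)/(k**2 + 11*k + 30)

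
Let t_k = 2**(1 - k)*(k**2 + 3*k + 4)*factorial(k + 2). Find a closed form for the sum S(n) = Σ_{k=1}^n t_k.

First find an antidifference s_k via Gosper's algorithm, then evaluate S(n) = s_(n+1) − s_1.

S(n) = -24 + 2*n*factorial(n + 3)/2**n + 4*factorial(n + 3)/2**n

t_(k+1)/t_k = (k + 3)*(3*k + (k + 1)**2 + 7)/(2*(k**2 + 3*k + 4)).
A = k/2 + 3/2, B = 1, C = k**2 + 3*k + 4.
f must satisfy (k/2 + 3/2)·f(k+1) − (1)·f(k) = k**2 + 3*k + 4.
From deg A=1, deg B=0, deg C=2: d=1.
Coefficient equations give f(k) = 2*(k + 1).
Certificate R = B(k−1)f/C = 2*(k + 1)/(k**2 + 3*k + 4) gives s_k = 2**(2 - k)*(k + 1)*factorial(k + 2).
Verify: 2**(1 - k)*(k**2 + 3*k + 4)*factorial(k + 2) matches t_k.
Σ_(k=1)^n t_k = s_(n+1) − s_(1) = (2**(1 - n)*(n + 2)*factorial(n + 3)) − (24), i.e. -24 + 2*n*factorial(n + 3)/2**n + 4*factorial(n + 3)/2**n.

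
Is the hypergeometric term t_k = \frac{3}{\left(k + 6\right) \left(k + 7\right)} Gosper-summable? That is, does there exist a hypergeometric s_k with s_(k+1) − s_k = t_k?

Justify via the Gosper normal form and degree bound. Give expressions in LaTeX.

r(k) = (k + 6)/(k + 8) after simplifying.
A = k + 6, B = k + 8, C = 1.
Set up (k + 6)·f(k+1) − (k + 7)·f(k) − (1) = 0.
d = 1 from the (1,1,0) case.
Solve for f: f(k) = k/6 (degree 1 ≤ 1).
So s_k = (B(k−1)f/C)·t_k = (k*(k + 7)/6)·t_k = k/(2*(k + 6)).
Verify: 3/(k**2 + 13*k + 42) matches t_k.

Yes. s_k = \frac{k}{2 \left(k + 6\right)}.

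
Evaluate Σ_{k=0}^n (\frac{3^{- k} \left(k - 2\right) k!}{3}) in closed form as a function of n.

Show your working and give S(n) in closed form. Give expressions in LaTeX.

S(n) = 3^{- n - 1} \left(- 3^{n + 1} + n n! + n!\right)

r(k) = (k**2 - 1)/(3*(k - 2)) after simplifying.
Gosper form: A/B · C(k+1)/C(k) with A=k/3 + 1/3, B=1, C=k - 2.
Set up (k/3 + 1/3)·f(k+1) − (1)·f(k) − (k - 2) = 0.
Degrees (1,0,1) ⇒ d ≤ 0.
A polynomial solution: f(k) = 3.
R(k) = B(k−1)·f(k)/C(k) = 3/(k - 2); s_k = R·t_k = factorial(k)/3**k.
Verify: (k - 2)*factorial(k)/(3*3**k) matches t_k.
Telescope: S(n) = s_(n+1) − s_(0) = 3**(-n - 1)*factorial(n + 1) − (1) = 3**(-n - 1)*(-3**(n + 1) + n*factorial(n) + factorial(n)).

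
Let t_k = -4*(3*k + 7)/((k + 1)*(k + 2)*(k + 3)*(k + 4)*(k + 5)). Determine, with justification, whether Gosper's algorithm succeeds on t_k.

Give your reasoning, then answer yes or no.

The ratio is (k + 1)*(3*k + 10)/((k + 6)*(3*k + 7)).
Factor: A=k + 1; B=k + 6; C=k + 7/3.
Need (k + 1)·f(k+1) − (k + 5)·f(k) = k + 7/3.
From deg A=1, deg B=1, deg C=1: d=4.
Solve for f: f(k) = k*(k + 2)*(k**2 + 8*k + 19)/36 (degree 4 ≤ 4).
So s_k = (B(k−1)f/C)·t_k = (k*(k + 2)*(k + 5)*(k**2 + 8*k + 19)/(12*(3*k + 7)))·t_k = k*(-k**2 - 8*k - 19)/(3*(k**3 + 8*k**2 + 19*k + 12)).
s_(k+1) − s_k = 4*(-3*k - 7)/(k**5 + 15*k**4 + 85*k**3 + 225*k**2 + 274*k + 120) = t_k.

Yes. s_k = k*(-k**2 - 8*k - 19)/(3*(k**3 + 8*k**2 + 19*k + 12)).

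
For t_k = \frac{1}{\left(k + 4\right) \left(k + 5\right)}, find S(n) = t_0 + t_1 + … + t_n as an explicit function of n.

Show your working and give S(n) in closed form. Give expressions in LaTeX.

t_(k+1)/t_k = (k + 4)/(k + 6).
Take A(k)=k + 4, B(k)=k + 6, C(k)=1.
f must satisfy (k + 4)·f(k+1) − (k + 5)·f(k) = 1.
Degrees (1,1,0) ⇒ d ≤ 1.
Solve for f: f(k) = k/4 (degree 1 ≤ 1).
R(k) = B(k−1)·f(k)/C(k) = k*(k + 5)/4; s_k = R·t_k = k/(4*(k + 4)).
Δs = 1/(k**2 + 9*k + 20), as required.
s_(n+1) = (n + 1)/(4*(n + 5)) and s_(0) = 0, so S(n) = (n + 1)/(4*(n + 5)).

S(n) = \frac{n + 1}{4 \left(n + 5\right)}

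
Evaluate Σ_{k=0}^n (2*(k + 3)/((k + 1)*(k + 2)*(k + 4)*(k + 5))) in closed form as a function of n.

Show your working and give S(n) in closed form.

S(n) = (n**2 + 7*n + 6)/(4*(n**2 + 7*n + 10))

Ratio r(k) = (k + 1)*(k + 4)**2/((k + 3)**2*(k + 6)).
So A=k + 1 and B=k + 6, with C=k**2 + 6*k + 9.
Key eq: (k + 1)·f(k+1) = (k + 5)·f(k) + (k**2 + 6*k + 9).
From deg A=1, deg B=1, deg C=2: d=4.
Coefficient equations give f(k) = k*(k + 2)*(k + 3)*(k + 5)/8.
R(k) = B(k−1)·f(k)/C(k) = k*(k + 2)*(k + 5)**2/(8*(k + 3)); s_k = R·t_k = k*(k + 5)/(4*(k**2 + 5*k + 4)).
Check: Δs_k = 2*(k + 3)/(k**4 + 12*k**3 + 49*k**2 + 78*k + 40). ✓
Σ_(k=0)^n t_k = s_(n+1) − s_(0) = ((n**2 + 7*n + 6)/(4*(n**2 + 7*n + 10))) − (0), i.e. (n**2 + 7*n + 6)/(4*(n**2 + 7*n + 10)).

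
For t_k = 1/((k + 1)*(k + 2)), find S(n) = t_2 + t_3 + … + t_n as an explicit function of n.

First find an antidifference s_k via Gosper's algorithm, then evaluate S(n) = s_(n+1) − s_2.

Compute t_(k+1)/t_k: get (k + 1)/(k + 3).
Normal form (A,B,C) = (k + 1, k + 3, 1).
Set up (k + 1)·f(k+1) − (k + 2)·f(k) − (1) = 0.
From deg A=1, deg B=1, deg C=0: d=1.
Solve for f: f(k) = k (degree 1 ≤ 1).
Certificate R = B(k−1)f/C = k*(k + 2) gives s_k = k/(k + 1).
Check: Δs_k = 1/(k**2 + 3*k + 2). ✓
Evaluate: s_(n+1) = (n + 1)/(n + 2); subtract s_(2) = 2/3 ⇒ S(n) = (n - 1)/(3*(n + 2)).

S(n) = (n - 1)/(3*(n + 2))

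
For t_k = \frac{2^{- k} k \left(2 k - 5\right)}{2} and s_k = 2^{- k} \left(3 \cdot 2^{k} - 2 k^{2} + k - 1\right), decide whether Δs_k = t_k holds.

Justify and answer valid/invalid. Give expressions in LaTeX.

Valid: the claim telescopes to t_k.

s_(k+1) = 3 + k/(2*2**k) - (k + 1)**2/2**k
s_(k+1) − s_k = k*(2*k - 5)/(2*2**k)
(s_(k+1) − s_k) − t_k = 0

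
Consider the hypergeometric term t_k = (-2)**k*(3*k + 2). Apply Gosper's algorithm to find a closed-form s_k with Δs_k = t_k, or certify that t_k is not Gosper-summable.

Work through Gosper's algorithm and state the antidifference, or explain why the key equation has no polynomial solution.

s_k = -(-2)**k*k

Ratio r(k) = 2*(-3*k - 5)/(3*k + 2).
Factor: A=-2; B=1; C=k + 2/3.
Need (-2)·f(k+1) − (1)·f(k) = k + 2/3.
Degrees (0,0,1) ⇒ d ≤ 1.
Match coefficients ⇒ f(k) = -k/3.
Get s_k = R·t_k = -(-2)**k*k with R(k) = B(k−1)f(k)/C(k) = -k/(3*k + 2).
Verify: (-2)**k*(3*k + 2) matches t_k.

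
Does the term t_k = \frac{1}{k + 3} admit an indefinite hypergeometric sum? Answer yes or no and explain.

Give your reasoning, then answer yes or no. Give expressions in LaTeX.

No — key equation has no polynomial f.

Compute t_(k+1)/t_k: get (k + 3)/(k + 4).
Take A(k)=k + 3, B(k)=k + 4, C(k)=1.
Need (k + 3)·f(k+1) − (k + 3)·f(k) = 1.
Degrees (1,1,0) ⇒ d ≤ 0.
f = c0 ⇒ A·f(k+1) − B(k−1)·f(k) − C = -1. The system {-1 = 0} is inconsistent; no antidifference.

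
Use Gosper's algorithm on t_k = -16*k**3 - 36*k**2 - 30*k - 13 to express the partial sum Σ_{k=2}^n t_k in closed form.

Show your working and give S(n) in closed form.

r(k) = (16*k**3 + 84*k**2 + 150*k + 95)/(16*k**3 + 36*k**2 + 30*k + 13) after simplifying.
A = 1, B = 1, C = k**3 + 9*k**2/4 + 15*k/8 + 13/16.
Solve (1)·f(k+1) − (1)·f(k) = k**3 + 9*k**2/4 + 15*k/8 + 13/16.
From deg A=0, deg B=0, deg C=3: d=4.
Solving with deg f ≤ 4: f(k) = k*(4*k**3 + 4*k**2 + k + 4)/16.
Then R = B(k−1)f/C = k*(4*k**3 + 4*k**2 + k + 4)/(16*k**3 + 36*k**2 + 30*k + 13), so s_k = R(k)·t_k = k*(-4*k**3 - 4*k**2 - k - 4).
Check: Δs_k = -16*k**3 - 36*k**2 - 30*k - 13. ✓
Telescope: S(n) = s_(n+1) − s_(2) = -4*n**4 - 20*n**3 - 37*n**2 - 34*n - 13 − (-108) = -4*n**4 - 20*n**3 - 37*n**2 - 34*n + 95.

S(n) = -4*n**4 - 20*n**3 - 37*n**2 - 34*n + 95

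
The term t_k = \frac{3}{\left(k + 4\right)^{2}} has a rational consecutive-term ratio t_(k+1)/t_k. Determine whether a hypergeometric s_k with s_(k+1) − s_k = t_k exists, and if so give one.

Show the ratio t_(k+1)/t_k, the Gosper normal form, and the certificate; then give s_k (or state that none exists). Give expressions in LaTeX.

no hypergeometric antidifference exists

Compute t_(k+1)/t_k: get (k + 4)**2/(k + 5)**2.
Factor: A=k**2 + 8*k + 16; B=k**2 + 10*k + 25; C=1.
Set up (k**2 + 8*k + 16)·f(k+1) − (k**2 + 8*k + 16)·f(k) − (1) = 0.
From deg A=2, deg B=2, deg C=0: d=0.
Put f(k) = c0: A·f(k+1) − B(k−1)·f(k) − C = -1; need -1 = 0 — inconsistent ⇒ no f, not summable.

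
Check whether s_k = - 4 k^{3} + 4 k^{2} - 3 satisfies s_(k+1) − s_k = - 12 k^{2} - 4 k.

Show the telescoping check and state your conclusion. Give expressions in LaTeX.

valid (s_(k+1) − s_k reduces to t_k)

s_(k+1) = -4*(k + 1)**3 + 4*(k + 1)**2 - 3
s_(k+1) − s_k = 4*k*(-3*k - 1)
(s_(k+1) − s_k) − t_k = 0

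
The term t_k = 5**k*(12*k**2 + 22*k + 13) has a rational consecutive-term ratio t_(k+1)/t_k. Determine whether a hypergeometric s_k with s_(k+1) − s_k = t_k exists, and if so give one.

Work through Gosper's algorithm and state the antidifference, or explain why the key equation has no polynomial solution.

The ratio is 5*(12*k**2 + 46*k + 47)/(12*k**2 + 22*k + 13).
A = 5, B = 1, C = k**2 + 11*k/6 + 13/12.
Solve (5)·f(k+1) − (1)·f(k) = k**2 + 11*k/6 + 13/12.
From deg A=0, deg B=0, deg C=2: d=2.
Coefficient equations give f(k) = (3*k**2 - 2*k + 2)/12.
Get s_k = R·t_k = 5**k*(3*k**2 - 2*k + 2) with R(k) = B(k−1)f(k)/C(k) = (3*k**2 - 2*k + 2)/(12*k**2 + 22*k + 13).
Verify: 5**k*(12*k**2 + 22*k + 13) matches t_k.

s_k = 5**k*(3*k**2 - 2*k + 2)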